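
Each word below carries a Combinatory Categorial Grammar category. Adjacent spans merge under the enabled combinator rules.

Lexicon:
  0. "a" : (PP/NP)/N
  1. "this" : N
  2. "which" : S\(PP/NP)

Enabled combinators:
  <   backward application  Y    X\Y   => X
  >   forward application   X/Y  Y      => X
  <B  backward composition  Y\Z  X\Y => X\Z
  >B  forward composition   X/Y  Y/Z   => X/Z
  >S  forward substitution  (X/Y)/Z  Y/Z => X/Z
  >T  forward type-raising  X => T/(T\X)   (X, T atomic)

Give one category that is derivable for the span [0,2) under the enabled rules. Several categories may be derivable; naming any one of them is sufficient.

[0,3] S   <
  [0,2] PP/NP   >
    [0,1] "a" : (PP/NP)/N
    [1,2] "this" : N
  [2,3] "which" : S\(PP/NP)

PP/NP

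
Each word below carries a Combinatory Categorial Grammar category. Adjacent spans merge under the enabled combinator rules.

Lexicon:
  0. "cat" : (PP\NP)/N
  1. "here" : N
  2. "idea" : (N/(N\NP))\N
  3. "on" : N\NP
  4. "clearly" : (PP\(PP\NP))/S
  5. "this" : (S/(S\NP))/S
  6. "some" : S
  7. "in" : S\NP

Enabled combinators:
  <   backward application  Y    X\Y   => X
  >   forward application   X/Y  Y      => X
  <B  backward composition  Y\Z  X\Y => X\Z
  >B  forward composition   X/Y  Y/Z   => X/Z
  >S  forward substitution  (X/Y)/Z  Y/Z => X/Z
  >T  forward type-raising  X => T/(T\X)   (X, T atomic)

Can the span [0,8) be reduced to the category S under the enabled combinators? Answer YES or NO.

(PP\NP)/N N (N/(N\NP))\N N\NP (PP\(PP\NP))/S (S/(S\NP))/S S S\NP
CKY chart[0,8] = {N/(N\PP), NP/(NP\PP), PP, PP/(PP\PP), S/(S\PP)}; S ∉ chart

NO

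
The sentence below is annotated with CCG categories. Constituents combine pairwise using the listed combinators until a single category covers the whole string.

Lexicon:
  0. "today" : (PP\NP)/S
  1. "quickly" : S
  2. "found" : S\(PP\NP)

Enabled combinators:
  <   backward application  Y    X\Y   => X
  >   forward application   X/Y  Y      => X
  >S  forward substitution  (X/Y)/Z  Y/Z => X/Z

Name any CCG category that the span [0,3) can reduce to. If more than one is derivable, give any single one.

S

[0,3] S   <
  [0,2] PP\NP   >
    [0,1] "today" : (PP\NP)/S
    [1,2] "quickly" : S
  [2,3] "found" : S\(PP\NP)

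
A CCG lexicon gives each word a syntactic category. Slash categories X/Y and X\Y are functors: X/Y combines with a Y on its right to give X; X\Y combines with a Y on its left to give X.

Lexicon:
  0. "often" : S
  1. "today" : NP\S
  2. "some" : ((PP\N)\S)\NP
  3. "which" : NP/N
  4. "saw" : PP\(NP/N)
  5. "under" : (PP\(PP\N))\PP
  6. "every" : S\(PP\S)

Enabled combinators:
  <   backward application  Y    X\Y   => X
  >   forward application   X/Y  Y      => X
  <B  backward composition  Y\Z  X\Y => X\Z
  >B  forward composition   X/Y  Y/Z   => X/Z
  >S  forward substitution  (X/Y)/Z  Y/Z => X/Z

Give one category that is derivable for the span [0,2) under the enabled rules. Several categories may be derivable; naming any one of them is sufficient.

[0,7] S   <
  [0,6] PP\S   <B
    [0,3] (PP\N)\S   <
      [0,2] NP   <
        [0,1] "often" : S
        [1,2] "today" : NP\S
      [2,3] "some" : ((PP\N)\S)\NP
    [3,6] PP\(PP\N)   <
      [3,5] PP   <
        [3,4] "which" : NP/N
        [4,5] "saw" : PP\(NP/N)
      [5,6] "under" : (PP\(PP\N))\PP
  [6,7] "every" : S\(PP\S)

NP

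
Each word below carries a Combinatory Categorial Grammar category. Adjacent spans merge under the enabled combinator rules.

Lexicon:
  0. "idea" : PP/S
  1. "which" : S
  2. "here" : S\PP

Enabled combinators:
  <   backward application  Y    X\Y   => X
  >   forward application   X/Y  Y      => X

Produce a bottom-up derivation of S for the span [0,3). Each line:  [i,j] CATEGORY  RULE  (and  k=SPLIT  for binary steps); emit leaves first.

[0,1] PP/S  lex  "idea"
[1,2] S  lex  "which"
[0,2] PP  >  k=1
[2,3] S\PP  lex  "here"
[0,3] S  <  k=2

[0,3] S   <
  [0,2] PP   >
    [0,1] "idea" : PP/S
    [1,2] "which" : S
  [2,3] "here" : S\PP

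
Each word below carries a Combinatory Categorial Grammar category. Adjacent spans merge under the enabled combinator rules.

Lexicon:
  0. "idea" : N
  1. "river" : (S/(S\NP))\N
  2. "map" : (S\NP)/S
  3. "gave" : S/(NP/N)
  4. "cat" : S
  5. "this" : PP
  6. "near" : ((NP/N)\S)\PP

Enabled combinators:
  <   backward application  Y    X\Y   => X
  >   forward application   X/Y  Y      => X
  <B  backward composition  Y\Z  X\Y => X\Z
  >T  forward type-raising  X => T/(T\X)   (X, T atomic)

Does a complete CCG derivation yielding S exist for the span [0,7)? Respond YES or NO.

[0,7] S   >
  [0,2] S/(S\NP)   <
    [0,1] "idea" : N
    [1,2] "river" : (S/(S\NP))\N
  [2,7] S\NP   >
    [2,3] "map" : (S\NP)/S
    [3,7] S   >
      [3,4] "gave" : S/(NP/N)
      [4,7] NP/N   <
        [4,5] "cat" : S
        [5,7] (NP/N)\S   <
          [5,6] "this" : PP
          [6,7] "near" : ((NP/N)\S)\PP

YES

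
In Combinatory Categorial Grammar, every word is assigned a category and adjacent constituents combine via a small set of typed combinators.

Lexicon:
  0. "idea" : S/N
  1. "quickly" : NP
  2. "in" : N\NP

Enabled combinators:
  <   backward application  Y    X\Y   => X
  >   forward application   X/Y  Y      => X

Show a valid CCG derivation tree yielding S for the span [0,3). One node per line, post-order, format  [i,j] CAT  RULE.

[0,1] S/N  lex  "idea"
[1,2] NP  lex  "quickly"
[2,3] N\NP  lex  "in"
[1,3] N  <  k=2
[0,3] S  >  k=1

[0,3] S   >
  [0,1] "idea" : S/N
  [1,3] N   <
    [1,2] "quickly" : NP
    [2,3] "in" : N\NP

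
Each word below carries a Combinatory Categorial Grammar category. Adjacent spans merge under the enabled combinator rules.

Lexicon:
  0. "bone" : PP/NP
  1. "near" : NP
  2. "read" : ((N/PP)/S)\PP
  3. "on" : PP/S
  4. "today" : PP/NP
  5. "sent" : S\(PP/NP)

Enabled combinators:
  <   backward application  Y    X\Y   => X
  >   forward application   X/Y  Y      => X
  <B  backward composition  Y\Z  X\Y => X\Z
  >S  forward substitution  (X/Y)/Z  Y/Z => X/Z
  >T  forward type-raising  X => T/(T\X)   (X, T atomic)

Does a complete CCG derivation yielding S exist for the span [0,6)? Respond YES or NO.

PP/NP NP ((N/PP)/S)\PP PP/S PP/NP S\(PP/NP)
CKY chart[0,6] = {N, N/(N\N), NP/(NP\N), PP/(PP\N), S/(S\N)}; S ∉ chart

NO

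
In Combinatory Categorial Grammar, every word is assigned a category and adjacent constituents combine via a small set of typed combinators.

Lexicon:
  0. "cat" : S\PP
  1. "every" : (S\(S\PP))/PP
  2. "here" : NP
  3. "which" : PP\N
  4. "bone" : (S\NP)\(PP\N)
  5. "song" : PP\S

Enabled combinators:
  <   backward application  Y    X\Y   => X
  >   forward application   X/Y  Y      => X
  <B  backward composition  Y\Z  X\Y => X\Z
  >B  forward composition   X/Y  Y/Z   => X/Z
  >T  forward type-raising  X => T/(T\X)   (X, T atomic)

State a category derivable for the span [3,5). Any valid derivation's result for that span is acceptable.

S\NP

[0,6] S   <
  [0,1] "cat" : S\PP
  [1,6] S\(S\PP)   >
    [1,2] "every" : (S\(S\PP))/PP
    [2,6] PP   <
      [2,3] "here" : NP
      [3,6] PP\NP   <B
        [3,5] S\NP   <
          [3,4] "which" : PP\N
          [4,5] "bone" : (S\NP)\(PP\N)
        [5,6] "song" : PP\S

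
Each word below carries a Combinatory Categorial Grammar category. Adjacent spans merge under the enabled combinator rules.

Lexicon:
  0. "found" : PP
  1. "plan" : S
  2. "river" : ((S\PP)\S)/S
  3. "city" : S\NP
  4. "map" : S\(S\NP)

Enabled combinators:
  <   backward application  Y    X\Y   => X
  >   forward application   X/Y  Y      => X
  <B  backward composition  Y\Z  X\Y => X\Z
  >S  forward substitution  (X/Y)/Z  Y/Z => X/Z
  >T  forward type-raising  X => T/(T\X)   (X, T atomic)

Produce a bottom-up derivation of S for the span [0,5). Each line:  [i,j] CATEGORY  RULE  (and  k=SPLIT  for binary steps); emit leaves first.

[0,1] PP  lex  "found"
[0,1] S/(S\PP)  >T
[1,2] S  lex  "plan"
[2,3] ((S\PP)\S)/S  lex  "river"
[3,4] S\NP  lex  "city"
[4,5] S\(S\NP)  lex  "map"
[3,5] S  <  k=4
[2,5] (S\PP)\S  >  k=3
[1,5] S\PP  <  k=2
[0,5] S  >  k=1

[0,5] S   >
  [0,1] S/(S\PP)   >T
    [0,1] "found" : PP
  [1,5] S\PP   <
    [1,2] "plan" : S
    [2,5] (S\PP)\S   >
      [2,3] "river" : ((S\PP)\S)/S
      [3,5] S   <
        [3,4] "city" : S\NP
        [4,5] "map" : S\(S\NP)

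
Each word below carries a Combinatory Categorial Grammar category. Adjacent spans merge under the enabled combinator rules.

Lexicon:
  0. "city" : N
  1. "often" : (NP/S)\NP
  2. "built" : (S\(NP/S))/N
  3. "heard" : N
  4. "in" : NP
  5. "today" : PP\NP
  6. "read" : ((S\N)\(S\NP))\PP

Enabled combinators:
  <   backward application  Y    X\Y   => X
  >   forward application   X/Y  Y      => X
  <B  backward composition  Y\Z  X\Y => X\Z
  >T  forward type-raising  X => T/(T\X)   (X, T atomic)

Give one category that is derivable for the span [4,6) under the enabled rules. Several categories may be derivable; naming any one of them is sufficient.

[0,7] S   >
  [0,1] S/(S\N)   >T
    [0,1] "city" : N
  [1,7] S\N   <
    [1,4] S\NP   <B
      [1,2] "often" : (NP/S)\NP
      [2,4] S\(NP/S)   >
        [2,3] "built" : (S\(NP/S))/N
        [3,4] "heard" : N
    [4,7] (S\N)\(S\NP)   <
      [4,6] PP   <
        [4,5] "in" : NP
        [5,6] "today" : PP\NP
      [6,7] "read" : ((S\N)\(S\NP))\PP

PP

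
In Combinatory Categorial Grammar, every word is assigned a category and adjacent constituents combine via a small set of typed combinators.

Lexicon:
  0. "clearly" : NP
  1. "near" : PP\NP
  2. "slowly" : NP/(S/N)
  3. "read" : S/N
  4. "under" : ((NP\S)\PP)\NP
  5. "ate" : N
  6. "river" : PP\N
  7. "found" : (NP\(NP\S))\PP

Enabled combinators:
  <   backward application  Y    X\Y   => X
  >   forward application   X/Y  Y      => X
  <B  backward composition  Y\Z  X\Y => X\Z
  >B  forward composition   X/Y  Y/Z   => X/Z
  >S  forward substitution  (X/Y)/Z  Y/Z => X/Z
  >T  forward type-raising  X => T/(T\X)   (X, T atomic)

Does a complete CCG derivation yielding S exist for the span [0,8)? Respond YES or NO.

NO

NP PP\NP NP/(S/N) S/N ((NP\S)\PP)\NP N PP\N (NP\(NP\S))\PP
CKY chart[0,8] = {N/(N\NP), NP, NP/(NP\NP), PP/(PP\NP), S/(S\NP)}; S ∉ chart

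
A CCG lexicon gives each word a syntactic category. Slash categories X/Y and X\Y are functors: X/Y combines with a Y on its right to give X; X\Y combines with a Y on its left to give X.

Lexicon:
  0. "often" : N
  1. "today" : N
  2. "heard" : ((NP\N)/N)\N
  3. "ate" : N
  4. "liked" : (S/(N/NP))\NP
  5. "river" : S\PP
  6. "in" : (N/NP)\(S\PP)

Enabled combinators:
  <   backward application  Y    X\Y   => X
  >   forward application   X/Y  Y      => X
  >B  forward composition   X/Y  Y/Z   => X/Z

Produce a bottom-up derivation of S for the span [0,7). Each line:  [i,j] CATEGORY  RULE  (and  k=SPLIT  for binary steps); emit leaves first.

[0,1] N  lex  "often"
[1,2] N  lex  "today"
[2,3] ((NP\N)/N)\N  lex  "heard"
[1,3] (NP\N)/N  <  k=2
[3,4] N  lex  "ate"
[1,4] NP\N  >  k=3
[0,4] NP  <  k=1
[4,5] (S/(N/NP))\NP  lex  "liked"
[0,5] S/(N/NP)  <  k=4
[5,6] S\PP  lex  "river"
[6,7] (N/NP)\(S\PP)  lex  "in"
[5,7] N/NP  <  k=6
[0,7] S  >  k=5

[0,7] S   >
  [0,5] S/(N/NP)   <
    [0,4] NP   <
      [0,1] "often" : N
      [1,4] NP\N   >
        [1,3] (NP\N)/N   <
          [1,2] "today" : N
          [2,3] "heard" : ((NP\N)/N)\N
        [3,4] "ate" : N
    [4,5] "liked" : (S/(N/NP))\NP
  [5,7] N/NP   <
    [5,6] "river" : S\PP
    [6,7] "in" : (N/NP)\(S\PP)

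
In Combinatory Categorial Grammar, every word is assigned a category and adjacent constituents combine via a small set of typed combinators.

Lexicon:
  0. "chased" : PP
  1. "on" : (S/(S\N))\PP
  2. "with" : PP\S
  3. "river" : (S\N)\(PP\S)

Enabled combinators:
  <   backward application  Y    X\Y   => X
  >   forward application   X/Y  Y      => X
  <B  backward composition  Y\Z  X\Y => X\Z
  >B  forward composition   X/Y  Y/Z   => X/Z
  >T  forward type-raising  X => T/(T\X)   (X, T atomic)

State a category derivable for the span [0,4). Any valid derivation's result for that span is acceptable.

S

[0,4] S   >
  [0,2] S/(S\N)   <
    [0,1] "chased" : PP
    [1,2] "on" : (S/(S\N))\PP
  [2,4] S\N   <
    [2,3] "with" : PP\S
    [3,4] "river" : (S\N)\(PP\S)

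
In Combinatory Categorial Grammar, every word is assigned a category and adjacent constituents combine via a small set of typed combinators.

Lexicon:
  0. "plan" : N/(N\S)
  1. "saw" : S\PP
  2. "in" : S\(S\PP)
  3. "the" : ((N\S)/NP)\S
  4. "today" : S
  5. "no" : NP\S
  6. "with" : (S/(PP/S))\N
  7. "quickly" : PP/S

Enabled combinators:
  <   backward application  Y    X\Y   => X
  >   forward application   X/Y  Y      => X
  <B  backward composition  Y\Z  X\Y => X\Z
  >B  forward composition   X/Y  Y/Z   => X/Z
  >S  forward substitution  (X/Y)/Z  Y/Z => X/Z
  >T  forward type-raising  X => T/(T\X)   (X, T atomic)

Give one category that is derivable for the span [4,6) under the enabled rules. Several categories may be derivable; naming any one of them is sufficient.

[0,8] S   >
  [0,7] S/(PP/S)   <
    [0,6] N   >
      [0,1] "plan" : N/(N\S)
      [1,6] N\S   >
        [1,4] (N\S)/NP   <
          [1,3] S   <
            [1,2] "saw" : S\PP
            [2,3] "in" : S\(S\PP)
          [3,4] "the" : ((N\S)/NP)\S
        [4,6] NP   <
          [4,5] "today" : S
          [5,6] "no" : NP\S
    [6,7] "with" : (S/(PP/S))\N
  [7,8] "quickly" : PP/S

NP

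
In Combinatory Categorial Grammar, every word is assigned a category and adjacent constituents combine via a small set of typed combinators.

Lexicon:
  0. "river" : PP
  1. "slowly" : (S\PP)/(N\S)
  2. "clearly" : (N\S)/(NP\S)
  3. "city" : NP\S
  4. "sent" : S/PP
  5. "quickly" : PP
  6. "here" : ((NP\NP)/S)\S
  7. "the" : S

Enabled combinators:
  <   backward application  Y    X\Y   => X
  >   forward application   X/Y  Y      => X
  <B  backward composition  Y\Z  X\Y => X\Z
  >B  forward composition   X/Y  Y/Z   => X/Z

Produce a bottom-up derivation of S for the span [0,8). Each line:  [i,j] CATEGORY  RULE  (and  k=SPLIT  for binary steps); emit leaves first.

[0,8] S   <
  [0,1] "river" : PP
  [1,8] S\PP   >
    [1,2] "slowly" : (S\PP)/(N\S)
    [2,8] N\S   >
      [2,3] "clearly" : (N\S)/(NP\S)
      [3,8] NP\S   <B
        [3,4] "city" : NP\S
        [4,8] NP\NP   >
          [4,7] (NP\NP)/S   <
            [4,6] S   >
              [4,5] "sent" : S/PP
              [5,6] "quickly" : PP
            [6,7] "here" : ((NP\NP)/S)\S
          [7,8] "the" : S

[0,1] PP  lex  "river"
[1,2] (S\PP)/(N\S)  lex  "slowly"
[2,3] (N\S)/(NP\S)  lex  "clearly"
[3,4] NP\S  lex  "city"
[4,5] S/PP  lex  "sent"
[5,6] PP  lex  "quickly"
[4,6] S  >  k=5
[6,7] ((NP\NP)/S)\S  lex  "here"
[4,7] (NP\NP)/S  <  k=6
[7,8] S  lex  "the"
[4,8] NP\NP  >  k=7
[3,8] NP\S  <B  k=4
[2,8] N\S  >  k=3
[1,8] S\PP  >  k=2
[0,8] S  <  k=1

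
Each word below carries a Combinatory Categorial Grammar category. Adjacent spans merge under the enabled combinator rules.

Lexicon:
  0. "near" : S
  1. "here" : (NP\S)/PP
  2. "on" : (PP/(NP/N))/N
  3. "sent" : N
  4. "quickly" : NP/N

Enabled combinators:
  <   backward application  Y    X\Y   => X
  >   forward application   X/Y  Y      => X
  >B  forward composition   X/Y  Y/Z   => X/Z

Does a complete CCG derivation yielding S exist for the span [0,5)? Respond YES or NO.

S (NP\S)/PP (PP/(NP/N))/N N NP/N
CKY chart[0,5] = {NP}; S ∉ chart

NO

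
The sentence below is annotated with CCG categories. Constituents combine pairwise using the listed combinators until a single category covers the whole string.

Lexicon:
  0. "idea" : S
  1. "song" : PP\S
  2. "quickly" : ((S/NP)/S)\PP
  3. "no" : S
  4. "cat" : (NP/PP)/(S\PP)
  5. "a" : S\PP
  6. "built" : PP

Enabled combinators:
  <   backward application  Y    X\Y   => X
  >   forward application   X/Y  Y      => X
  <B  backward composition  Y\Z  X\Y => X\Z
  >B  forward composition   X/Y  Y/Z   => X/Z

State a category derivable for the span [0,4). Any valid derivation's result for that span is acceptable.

S/NP

[0,7] S   >
  [0,4] S/NP   >
    [0,3] (S/NP)/S   <
      [0,2] PP   <
        [0,1] "idea" : S
        [1,2] "song" : PP\S
      [2,3] "quickly" : ((S/NP)/S)\PP
    [3,4] "no" : S
  [4,7] NP   >
    [4,6] NP/PP   >
      [4,5] "cat" : (NP/PP)/(S\PP)
      [5,6] "a" : S\PP
    [6,7] "built" : PP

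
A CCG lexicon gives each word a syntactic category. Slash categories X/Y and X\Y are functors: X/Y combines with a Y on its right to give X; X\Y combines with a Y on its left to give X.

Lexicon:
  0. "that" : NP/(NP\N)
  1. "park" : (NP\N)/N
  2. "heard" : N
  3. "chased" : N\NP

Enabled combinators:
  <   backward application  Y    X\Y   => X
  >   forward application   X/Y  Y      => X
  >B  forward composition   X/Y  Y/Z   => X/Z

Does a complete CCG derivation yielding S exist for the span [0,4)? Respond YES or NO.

NO

NP/(NP\N) (NP\N)/N N N\NP
CKY chart[0,4] = {N}; S ∉ chart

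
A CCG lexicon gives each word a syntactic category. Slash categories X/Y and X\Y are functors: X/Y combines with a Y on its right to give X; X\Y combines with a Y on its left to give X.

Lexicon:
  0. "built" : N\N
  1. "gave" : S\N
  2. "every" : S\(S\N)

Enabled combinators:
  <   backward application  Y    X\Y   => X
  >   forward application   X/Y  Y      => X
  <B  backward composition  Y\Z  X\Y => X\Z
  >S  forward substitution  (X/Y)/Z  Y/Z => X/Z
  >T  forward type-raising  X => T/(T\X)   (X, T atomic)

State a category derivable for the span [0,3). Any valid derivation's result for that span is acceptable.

S

[0,3] S   <
  [0,2] S\N   <B
    [0,1] "built" : N\N
    [1,2] "gave" : S\N
  [2,3] "every" : S\(S\N)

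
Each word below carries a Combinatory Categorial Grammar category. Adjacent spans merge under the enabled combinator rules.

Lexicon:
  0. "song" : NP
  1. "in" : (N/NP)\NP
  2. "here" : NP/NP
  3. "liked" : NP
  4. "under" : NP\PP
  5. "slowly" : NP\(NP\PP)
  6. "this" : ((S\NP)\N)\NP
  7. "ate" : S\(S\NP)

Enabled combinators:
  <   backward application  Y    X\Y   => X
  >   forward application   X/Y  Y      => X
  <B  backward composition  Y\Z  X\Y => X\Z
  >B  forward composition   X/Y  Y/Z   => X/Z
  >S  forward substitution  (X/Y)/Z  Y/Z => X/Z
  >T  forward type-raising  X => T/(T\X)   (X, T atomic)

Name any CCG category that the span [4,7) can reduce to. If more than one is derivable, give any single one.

(S\NP)\N

[0,8] S   <
  [0,7] S\NP   <
    [0,4] N   >
      [0,3] N/NP   >B
        [0,2] N/NP   <
          [0,1] "song" : NP
          [1,2] "in" : (N/NP)\NP
        [2,3] "here" : NP/NP
      [3,4] "liked" : NP
    [4,7] (S\NP)\N   <
      [4,6] NP   <
        [4,5] "under" : NP\PP
        [5,6] "slowly" : NP\(NP\PP)
      [6,7] "this" : ((S\NP)\N)\NP
  [7,8] "ate" : S\(S\NP)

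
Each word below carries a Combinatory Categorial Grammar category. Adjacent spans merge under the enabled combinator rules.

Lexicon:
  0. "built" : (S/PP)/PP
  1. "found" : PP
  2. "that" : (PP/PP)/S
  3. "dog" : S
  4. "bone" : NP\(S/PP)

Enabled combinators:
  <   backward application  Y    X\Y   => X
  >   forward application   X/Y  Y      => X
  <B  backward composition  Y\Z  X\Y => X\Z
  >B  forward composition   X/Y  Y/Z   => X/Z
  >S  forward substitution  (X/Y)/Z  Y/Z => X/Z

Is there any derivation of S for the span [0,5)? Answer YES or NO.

NO

(S/PP)/PP PP (PP/PP)/S S NP\(S/PP)
CKY chart[0,5] = {NP}; S ∉ chart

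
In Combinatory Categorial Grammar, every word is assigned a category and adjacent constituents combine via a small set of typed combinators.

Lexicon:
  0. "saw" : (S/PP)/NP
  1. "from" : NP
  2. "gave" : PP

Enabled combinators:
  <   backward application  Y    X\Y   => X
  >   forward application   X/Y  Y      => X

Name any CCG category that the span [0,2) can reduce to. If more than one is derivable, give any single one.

[0,3] S   >
  [0,2] S/PP   >
    [0,1] "saw" : (S/PP)/NP
    [1,2] "from" : NP
  [2,3] "gave" : PP

S/PP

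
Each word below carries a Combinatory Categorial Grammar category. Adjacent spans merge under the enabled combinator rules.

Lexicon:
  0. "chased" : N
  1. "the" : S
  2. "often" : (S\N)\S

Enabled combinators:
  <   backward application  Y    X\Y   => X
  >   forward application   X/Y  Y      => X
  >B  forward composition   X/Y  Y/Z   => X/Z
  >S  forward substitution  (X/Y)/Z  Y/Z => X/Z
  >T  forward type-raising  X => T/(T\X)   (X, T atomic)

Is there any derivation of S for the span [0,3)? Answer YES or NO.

YES

[0,3] S   <
  [0,1] "chased" : N
  [1,3] S\N   <
    [1,2] "the" : S
    [2,3] "often" : (S\N)\S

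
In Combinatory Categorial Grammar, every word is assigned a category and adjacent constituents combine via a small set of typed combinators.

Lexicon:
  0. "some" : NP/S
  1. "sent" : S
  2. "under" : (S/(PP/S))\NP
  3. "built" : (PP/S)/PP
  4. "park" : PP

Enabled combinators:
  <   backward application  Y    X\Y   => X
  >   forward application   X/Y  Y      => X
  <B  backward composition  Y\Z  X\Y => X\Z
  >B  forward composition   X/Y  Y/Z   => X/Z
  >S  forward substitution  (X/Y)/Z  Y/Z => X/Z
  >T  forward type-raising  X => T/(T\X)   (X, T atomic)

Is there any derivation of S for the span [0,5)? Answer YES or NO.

YES

[0,5] S   >
  [0,3] S/(PP/S)   <
    [0,2] NP   >
      [0,1] "some" : NP/S
      [1,2] "sent" : S
    [2,3] "under" : (S/(PP/S))\NP
  [3,5] PP/S   >
    [3,4] "built" : (PP/S)/PP
    [4,5] "park" : PP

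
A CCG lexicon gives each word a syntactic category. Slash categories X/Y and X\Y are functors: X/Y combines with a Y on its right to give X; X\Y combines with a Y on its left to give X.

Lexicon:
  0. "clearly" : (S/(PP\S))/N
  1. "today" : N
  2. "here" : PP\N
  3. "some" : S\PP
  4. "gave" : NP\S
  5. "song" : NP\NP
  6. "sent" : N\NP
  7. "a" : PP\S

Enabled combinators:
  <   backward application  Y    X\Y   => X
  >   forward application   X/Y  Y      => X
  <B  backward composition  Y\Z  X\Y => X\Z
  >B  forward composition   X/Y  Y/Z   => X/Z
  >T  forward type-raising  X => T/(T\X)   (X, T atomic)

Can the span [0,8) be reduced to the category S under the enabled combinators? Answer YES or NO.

[0,8] S   >
  [0,7] S/(PP\S)   >
    [0,1] "clearly" : (S/(PP\S))/N
    [1,7] N   <
      [1,4] S   <
        [1,3] PP   >
          [1,2] PP/(PP\N)   >T
            [1,2] "today" : N
          [2,3] "here" : PP\N
        [3,4] "some" : S\PP
      [4,7] N\S   <B
        [4,6] NP\S   <B
          [4,5] "gave" : NP\S
          [5,6] "song" : NP\NP
        [6,7] "sent" : N\NP
  [7,8] "a" : PP\S

YES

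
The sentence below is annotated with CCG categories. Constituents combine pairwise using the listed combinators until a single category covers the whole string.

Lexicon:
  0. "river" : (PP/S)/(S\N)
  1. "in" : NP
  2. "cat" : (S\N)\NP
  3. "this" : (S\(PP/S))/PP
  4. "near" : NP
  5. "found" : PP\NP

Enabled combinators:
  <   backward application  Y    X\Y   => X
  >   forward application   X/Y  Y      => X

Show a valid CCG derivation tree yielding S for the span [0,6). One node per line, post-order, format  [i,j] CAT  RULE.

[0,1] (PP/S)/(S\N)  lex  "river"
[1,2] NP  lex  "in"
[2,3] (S\N)\NP  lex  "cat"
[1,3] S\N  <  k=2
[0,3] PP/S  >  k=1
[3,4] (S\(PP/S))/PP  lex  "this"
[4,5] NP  lex  "near"
[5,6] PP\NP  lex  "found"
[4,6] PP  <  k=5
[3,6] S\(PP/S)  >  k=4
[0,6] S  <  k=3

[0,6] S   <
  [0,3] PP/S   >
    [0,1] "river" : (PP/S)/(S\N)
    [1,3] S\N   <
      [1,2] "in" : NP
      [2,3] "cat" : (S\N)\NP
  [3,6] S\(PP/S)   >
    [3,4] "this" : (S\(PP/S))/PP
    [4,6] PP   <
      [4,5] "near" : NP
      [5,6] "found" : PP\NP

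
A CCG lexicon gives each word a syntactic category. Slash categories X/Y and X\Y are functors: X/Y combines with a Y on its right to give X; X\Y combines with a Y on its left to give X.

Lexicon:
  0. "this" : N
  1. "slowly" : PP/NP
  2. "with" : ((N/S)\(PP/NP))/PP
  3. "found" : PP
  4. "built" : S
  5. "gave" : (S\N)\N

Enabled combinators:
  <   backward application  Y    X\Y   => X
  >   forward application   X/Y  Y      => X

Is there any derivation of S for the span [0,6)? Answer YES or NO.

[0,6] S   <
  [0,1] "this" : N
  [1,6] S\N   <
    [1,5] N   >
      [1,4] N/S   <
        [1,2] "slowly" : PP/NP
        [2,4] (N/S)\(PP/NP)   >
          [2,3] "with" : ((N/S)\(PP/NP))/PP
          [3,4] "found" : PP
      [4,5] "built" : S
    [5,6] "gave" : (S\N)\N

YES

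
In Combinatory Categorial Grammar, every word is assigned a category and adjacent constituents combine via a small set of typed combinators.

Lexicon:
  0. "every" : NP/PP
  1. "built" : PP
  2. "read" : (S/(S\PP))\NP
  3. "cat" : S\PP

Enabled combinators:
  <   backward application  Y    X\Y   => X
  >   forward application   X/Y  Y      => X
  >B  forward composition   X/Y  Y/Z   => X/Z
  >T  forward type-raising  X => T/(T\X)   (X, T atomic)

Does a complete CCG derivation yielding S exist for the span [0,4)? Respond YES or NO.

[0,4] S   >
  [0,3] S/(S\PP)   <
    [0,2] NP   >
      [0,1] "every" : NP/PP
      [1,2] "built" : PP
    [2,3] "read" : (S/(S\PP))\NP
  [3,4] "cat" : S\PP

YES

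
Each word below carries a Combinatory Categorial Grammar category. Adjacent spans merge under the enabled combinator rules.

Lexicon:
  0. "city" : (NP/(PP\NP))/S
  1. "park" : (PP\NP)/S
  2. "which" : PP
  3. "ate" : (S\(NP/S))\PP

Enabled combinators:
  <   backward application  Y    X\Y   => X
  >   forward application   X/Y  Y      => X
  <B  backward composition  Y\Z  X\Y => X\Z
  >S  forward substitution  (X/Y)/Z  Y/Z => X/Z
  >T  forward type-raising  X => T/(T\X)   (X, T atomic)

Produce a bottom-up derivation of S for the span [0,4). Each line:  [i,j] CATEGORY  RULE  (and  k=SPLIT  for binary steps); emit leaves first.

[0,4] S   <
  [0,2] NP/S   >S
    [0,1] "city" : (NP/(PP\NP))/S
    [1,2] "park" : (PP\NP)/S
  [2,4] S\(NP/S)   <
    [2,3] "which" : PP
    [3,4] "ate" : (S\(NP/S))\PP

[0,1] (NP/(PP\NP))/S  lex  "city"
[1,2] (PP\NP)/S  lex  "park"
[0,2] NP/S  >S  k=1
[2,3] PP  lex  "which"
[3,4] (S\(NP/S))\PP  lex  "ate"
[2,4] S\(NP/S)  <  k=3
[0,4] S  <  k=2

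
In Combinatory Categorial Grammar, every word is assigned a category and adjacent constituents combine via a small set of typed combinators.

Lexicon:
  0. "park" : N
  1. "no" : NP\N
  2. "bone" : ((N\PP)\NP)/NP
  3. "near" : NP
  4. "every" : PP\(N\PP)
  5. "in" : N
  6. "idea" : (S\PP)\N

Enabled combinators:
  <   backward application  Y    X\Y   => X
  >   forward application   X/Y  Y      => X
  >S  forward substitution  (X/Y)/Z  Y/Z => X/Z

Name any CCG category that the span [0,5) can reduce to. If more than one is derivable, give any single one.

PP

[0,7] S   <
  [0,5] PP   <
    [0,4] N\PP   <
      [0,2] NP   <
        [0,1] "park" : N
        [1,2] "no" : NP\N
      [2,4] (N\PP)\NP   >
        [2,3] "bone" : ((N\PP)\NP)/NP
        [3,4] "near" : NP
    [4,5] "every" : PP\(N\PP)
  [5,7] S\PP   <
    [5,6] "in" : N
    [6,7] "idea" : (S\PP)\N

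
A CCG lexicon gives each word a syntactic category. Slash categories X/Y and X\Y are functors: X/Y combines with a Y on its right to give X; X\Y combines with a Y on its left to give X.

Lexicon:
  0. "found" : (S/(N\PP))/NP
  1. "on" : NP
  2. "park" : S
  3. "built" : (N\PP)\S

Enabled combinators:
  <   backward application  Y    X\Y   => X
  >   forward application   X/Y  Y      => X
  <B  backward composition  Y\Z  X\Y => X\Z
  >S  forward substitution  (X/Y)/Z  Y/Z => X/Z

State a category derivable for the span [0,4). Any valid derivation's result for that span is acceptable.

[0,4] S   >
  [0,2] S/(N\PP)   >
    [0,1] "found" : (S/(N\PP))/NP
    [1,2] "on" : NP
  [2,4] N\PP   <
    [2,3] "park" : S
    [3,4] "built" : (N\PP)\S

S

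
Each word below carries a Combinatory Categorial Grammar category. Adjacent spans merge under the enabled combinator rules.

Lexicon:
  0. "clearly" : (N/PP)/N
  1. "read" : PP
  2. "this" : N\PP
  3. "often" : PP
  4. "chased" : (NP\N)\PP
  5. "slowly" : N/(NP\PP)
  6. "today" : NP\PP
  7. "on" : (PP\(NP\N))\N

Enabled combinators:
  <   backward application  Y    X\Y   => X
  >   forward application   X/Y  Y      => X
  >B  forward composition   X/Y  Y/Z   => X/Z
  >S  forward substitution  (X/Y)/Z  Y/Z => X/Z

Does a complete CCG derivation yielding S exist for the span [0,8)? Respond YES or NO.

NO

(N/PP)/N PP N\PP PP (NP\N)\PP N/(NP\PP) NP\PP (PP\(NP\N))\N
CKY chart[0,8] = {N}; S ∉ chart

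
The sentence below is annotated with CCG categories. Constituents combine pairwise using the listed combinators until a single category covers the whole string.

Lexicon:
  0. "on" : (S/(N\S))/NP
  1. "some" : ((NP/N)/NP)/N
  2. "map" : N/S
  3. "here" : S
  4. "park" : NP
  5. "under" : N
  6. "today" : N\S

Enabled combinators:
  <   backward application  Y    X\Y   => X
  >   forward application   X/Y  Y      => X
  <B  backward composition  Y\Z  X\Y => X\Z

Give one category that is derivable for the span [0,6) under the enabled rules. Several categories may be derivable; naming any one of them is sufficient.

[0,7] S   >
  [0,6] S/(N\S)   >
    [0,1] "on" : (S/(N\S))/NP
    [1,6] NP   >
      [1,5] NP/N   >
        [1,4] (NP/N)/NP   >
          [1,2] "some" : ((NP/N)/NP)/N
          [2,4] N   >
            [2,3] "map" : N/S
            [3,4] "here" : S
        [4,5] "park" : NP
      [5,6] "under" : N
  [6,7] "today" : N\S

S/(N\S)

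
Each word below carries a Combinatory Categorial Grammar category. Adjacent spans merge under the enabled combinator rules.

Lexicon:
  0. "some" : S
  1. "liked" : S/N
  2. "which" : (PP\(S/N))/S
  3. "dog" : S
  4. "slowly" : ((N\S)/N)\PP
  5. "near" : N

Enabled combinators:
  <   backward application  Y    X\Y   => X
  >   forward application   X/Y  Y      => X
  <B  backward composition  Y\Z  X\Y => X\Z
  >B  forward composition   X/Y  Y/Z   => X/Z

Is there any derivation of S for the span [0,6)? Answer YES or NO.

S S/N (PP\(S/N))/S S ((N\S)/N)\PP N
CKY chart[0,6] = {N}; S ∉ chart

NO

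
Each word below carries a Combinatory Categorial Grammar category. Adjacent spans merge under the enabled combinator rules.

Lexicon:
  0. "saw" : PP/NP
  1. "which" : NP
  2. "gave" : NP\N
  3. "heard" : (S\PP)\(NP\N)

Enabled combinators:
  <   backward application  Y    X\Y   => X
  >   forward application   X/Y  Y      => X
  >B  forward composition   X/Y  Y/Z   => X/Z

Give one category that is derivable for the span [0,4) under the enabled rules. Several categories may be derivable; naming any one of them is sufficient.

S

[0,4] S   <
  [0,2] PP   >
    [0,1] "saw" : PP/NP
    [1,2] "which" : NP
  [2,4] S\PP   <
    [2,3] "gave" : NP\N
    [3,4] "heard" : (S\PP)\(NP\N)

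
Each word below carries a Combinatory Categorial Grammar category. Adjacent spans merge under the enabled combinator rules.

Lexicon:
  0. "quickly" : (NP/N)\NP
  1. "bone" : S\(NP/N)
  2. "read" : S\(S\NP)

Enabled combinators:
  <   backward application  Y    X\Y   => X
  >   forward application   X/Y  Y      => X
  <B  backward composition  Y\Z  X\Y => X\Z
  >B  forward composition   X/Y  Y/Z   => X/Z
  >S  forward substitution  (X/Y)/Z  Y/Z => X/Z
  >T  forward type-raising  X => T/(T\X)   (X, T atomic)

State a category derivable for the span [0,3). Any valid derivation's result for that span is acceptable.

S

[0,3] S   <
  [0,2] S\NP   <B
    [0,1] "quickly" : (NP/N)\NP
    [1,2] "bone" : S\(NP/N)
  [2,3] "read" : S\(S\NP)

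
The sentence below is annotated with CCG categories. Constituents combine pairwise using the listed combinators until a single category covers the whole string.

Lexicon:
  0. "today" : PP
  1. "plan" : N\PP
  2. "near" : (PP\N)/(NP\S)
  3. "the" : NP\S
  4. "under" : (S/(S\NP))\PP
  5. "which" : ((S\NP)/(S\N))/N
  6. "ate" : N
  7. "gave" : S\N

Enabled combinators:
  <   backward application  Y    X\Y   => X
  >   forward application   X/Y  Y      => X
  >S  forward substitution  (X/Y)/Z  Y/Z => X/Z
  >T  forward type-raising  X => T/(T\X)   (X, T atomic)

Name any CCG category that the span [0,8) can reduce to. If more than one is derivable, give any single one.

[0,8] S   >
  [0,5] S/(S\NP)   <
    [0,4] PP   <
      [0,2] N   <
        [0,1] "today" : PP
        [1,2] "plan" : N\PP
      [2,4] PP\N   >
        [2,3] "near" : (PP\N)/(NP\S)
        [3,4] "the" : NP\S
    [4,5] "under" : (S/(S\NP))\PP
  [5,8] S\NP   >
    [5,7] (S\NP)/(S\N)   >
      [5,6] "which" : ((S\NP)/(S\N))/N
      [6,7] "ate" : N
    [7,8] "gave" : S\N

S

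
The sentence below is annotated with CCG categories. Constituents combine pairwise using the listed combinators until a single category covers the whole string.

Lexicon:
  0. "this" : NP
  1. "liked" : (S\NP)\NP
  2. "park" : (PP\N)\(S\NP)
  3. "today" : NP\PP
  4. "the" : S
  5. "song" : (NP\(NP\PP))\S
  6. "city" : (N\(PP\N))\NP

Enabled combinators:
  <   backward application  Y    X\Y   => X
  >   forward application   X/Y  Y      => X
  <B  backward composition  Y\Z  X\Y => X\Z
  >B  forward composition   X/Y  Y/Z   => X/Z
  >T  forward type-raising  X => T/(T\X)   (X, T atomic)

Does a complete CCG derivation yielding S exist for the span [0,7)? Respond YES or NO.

NP (S\NP)\NP (PP\N)\(S\NP) NP\PP S (NP\(NP\PP))\S (N\(PP\N))\NP
CKY chart[0,7] = {N, N/(N\N), NP/(NP\N), PP/(PP\N), S/(S\N)}; S ∉ chart

NO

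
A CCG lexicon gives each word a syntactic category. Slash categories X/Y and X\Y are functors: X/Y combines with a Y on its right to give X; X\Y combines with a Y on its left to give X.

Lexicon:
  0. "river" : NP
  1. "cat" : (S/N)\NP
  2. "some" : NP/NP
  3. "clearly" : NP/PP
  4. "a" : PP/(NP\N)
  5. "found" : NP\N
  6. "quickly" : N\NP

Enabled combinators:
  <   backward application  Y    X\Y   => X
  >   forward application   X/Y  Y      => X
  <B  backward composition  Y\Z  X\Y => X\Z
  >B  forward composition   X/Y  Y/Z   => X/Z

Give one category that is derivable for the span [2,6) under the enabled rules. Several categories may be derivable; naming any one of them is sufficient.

[0,7] S   >
  [0,2] S/N   <
    [0,1] "river" : NP
    [1,2] "cat" : (S/N)\NP
  [2,7] N   <
    [2,6] NP   >
      [2,4] NP/PP   >B
        [2,3] "some" : NP/NP
        [3,4] "clearly" : NP/PP
      [4,6] PP   >
        [4,5] "a" : PP/(NP\N)
        [5,6] "found" : NP\N
    [6,7] "quickly" : N\NP

NP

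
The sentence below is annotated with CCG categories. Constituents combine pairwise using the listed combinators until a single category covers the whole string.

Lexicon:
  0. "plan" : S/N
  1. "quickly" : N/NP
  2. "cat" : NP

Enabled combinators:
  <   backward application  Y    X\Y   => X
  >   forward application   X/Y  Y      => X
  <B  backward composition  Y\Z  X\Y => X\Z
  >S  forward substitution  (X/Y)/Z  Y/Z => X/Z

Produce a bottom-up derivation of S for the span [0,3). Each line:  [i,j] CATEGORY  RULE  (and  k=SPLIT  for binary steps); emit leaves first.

[0,1] S/N  lex  "plan"
[1,2] N/NP  lex  "quickly"
[2,3] NP  lex  "cat"
[1,3] N  >  k=2
[0,3] S  >  k=1

[0,3] S   >
  [0,1] "plan" : S/N
  [1,3] N   >
    [1,2] "quickly" : N/NP
    [2,3] "cat" : NP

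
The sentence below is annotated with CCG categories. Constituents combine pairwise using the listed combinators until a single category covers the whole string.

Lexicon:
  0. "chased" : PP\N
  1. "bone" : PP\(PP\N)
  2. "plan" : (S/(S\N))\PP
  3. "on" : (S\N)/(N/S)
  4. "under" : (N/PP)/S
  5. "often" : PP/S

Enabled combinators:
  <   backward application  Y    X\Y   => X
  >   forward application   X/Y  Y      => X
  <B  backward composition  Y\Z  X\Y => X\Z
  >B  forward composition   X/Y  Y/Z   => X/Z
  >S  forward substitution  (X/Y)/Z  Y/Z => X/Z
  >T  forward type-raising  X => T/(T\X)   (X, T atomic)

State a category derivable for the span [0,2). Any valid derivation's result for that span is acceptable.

[0,6] S   >
  [0,3] S/(S\N)   <
    [0,2] PP   <
      [0,1] "chased" : PP\N
      [1,2] "bone" : PP\(PP\N)
    [2,3] "plan" : (S/(S\N))\PP
  [3,6] S\N   >
    [3,4] "on" : (S\N)/(N/S)
    [4,6] N/S   >S
      [4,5] "under" : (N/PP)/S
      [5,6] "often" : PP/S

PP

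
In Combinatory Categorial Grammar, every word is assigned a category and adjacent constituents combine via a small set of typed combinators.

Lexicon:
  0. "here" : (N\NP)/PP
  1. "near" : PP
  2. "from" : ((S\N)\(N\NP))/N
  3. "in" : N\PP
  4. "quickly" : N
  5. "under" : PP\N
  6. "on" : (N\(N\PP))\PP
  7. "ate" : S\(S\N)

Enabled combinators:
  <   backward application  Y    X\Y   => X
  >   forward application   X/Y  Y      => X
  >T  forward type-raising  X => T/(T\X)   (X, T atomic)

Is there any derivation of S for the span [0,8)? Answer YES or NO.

[0,8] S   <
  [0,7] S\N   <
    [0,2] N\NP   >
      [0,1] "here" : (N\NP)/PP
      [1,2] "near" : PP
    [2,7] (S\N)\(N\NP)   >
      [2,3] "from" : ((S\N)\(N\NP))/N
      [3,7] N   <
        [3,4] "in" : N\PP
        [4,7] N\(N\PP)   <
          [4,6] PP   >
            [4,5] PP/(PP\N)   >T
              [4,5] "quickly" : N
            [5,6] "under" : PP\N
          [6,7] "on" : (N\(N\PP))\PP
  [7,8] "ate" : S\(S\N)

YES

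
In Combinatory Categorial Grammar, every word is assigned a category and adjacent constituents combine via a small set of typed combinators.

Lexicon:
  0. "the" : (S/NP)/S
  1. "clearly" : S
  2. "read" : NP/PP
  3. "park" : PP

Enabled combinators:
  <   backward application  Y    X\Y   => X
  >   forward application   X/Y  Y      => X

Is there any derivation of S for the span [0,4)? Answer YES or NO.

[0,4] S   >
  [0,2] S/NP   >
    [0,1] "the" : (S/NP)/S
    [1,2] "clearly" : S
  [2,4] NP   >
    [2,3] "read" : NP/PP
    [3,4] "park" : PP

YES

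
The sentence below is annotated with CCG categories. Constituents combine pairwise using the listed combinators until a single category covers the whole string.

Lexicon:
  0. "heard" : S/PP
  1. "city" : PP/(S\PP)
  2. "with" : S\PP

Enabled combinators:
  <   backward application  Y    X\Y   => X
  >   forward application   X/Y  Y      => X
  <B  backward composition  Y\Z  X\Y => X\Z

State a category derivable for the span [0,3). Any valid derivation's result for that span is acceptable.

S

[0,3] S   >
  [0,1] "heard" : S/PP
  [1,3] PP   >
    [1,2] "city" : PP/(S\PP)
    [2,3] "with" : S\PP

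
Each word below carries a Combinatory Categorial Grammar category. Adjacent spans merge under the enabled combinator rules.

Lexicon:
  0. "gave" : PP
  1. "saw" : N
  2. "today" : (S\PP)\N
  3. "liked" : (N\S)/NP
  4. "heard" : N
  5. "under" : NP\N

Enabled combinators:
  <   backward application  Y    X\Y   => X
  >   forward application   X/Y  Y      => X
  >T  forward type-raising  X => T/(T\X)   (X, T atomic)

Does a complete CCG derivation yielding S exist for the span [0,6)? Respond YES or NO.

NO

PP N (S\PP)\N (N\S)/NP N NP\N
CKY chart[0,6] = {N, N/(N\N), NP/(NP\N), PP/(PP\N), S/(S\N)}; S ∉ chart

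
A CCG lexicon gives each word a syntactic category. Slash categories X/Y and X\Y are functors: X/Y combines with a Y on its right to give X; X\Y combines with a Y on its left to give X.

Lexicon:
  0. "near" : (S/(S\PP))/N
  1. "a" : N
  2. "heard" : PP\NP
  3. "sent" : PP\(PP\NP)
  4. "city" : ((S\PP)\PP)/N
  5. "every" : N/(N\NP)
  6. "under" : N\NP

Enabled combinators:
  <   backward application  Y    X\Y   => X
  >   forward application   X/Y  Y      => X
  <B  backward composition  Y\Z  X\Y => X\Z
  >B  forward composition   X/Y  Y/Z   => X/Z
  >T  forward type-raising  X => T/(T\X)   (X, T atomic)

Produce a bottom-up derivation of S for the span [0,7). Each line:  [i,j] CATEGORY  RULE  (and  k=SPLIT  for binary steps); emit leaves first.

[0,1] (S/(S\PP))/N  lex  "near"
[1,2] N  lex  "a"
[0,2] S/(S\PP)  >  k=1
[2,3] PP\NP  lex  "heard"
[3,4] PP\(PP\NP)  lex  "sent"
[2,4] PP  <  k=3
[4,5] ((S\PP)\PP)/N  lex  "city"
[5,6] N/(N\NP)  lex  "every"
[6,7] N\NP  lex  "under"
[5,7] N  >  k=6
[4,7] (S\PP)\PP  >  k=5
[2,7] S\PP  <  k=4
[0,7] S  >  k=2

[0,7] S   >
  [0,2] S/(S\PP)   >
    [0,1] "near" : (S/(S\PP))/N
    [1,2] "a" : N
  [2,7] S\PP   <
    [2,4] PP   <
      [2,3] "heard" : PP\NP
      [3,4] "sent" : PP\(PP\NP)
    [4,7] (S\PP)\PP   >
      [4,5] "city" : ((S\PP)\PP)/N
      [5,7] N   >
        [5,6] "every" : N/(N\NP)
        [6,7] "under" : N\NP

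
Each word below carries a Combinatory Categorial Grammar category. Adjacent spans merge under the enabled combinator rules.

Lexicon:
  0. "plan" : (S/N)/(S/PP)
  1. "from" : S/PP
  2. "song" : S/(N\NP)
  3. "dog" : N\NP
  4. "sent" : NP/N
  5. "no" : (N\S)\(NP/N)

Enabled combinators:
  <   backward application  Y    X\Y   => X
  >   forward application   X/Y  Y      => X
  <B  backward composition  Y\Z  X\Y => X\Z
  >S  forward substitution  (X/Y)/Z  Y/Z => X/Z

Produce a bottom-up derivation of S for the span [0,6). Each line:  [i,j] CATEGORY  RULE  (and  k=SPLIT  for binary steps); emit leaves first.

[0,6] S   >
  [0,2] S/N   >
    [0,1] "plan" : (S/N)/(S/PP)
    [1,2] "from" : S/PP
  [2,6] N   <
    [2,4] S   >
      [2,3] "song" : S/(N\NP)
      [3,4] "dog" : N\NP
    [4,6] N\S   <
      [4,5] "sent" : NP/N
      [5,6] "no" : (N\S)\(NP/N)

[0,1] (S/N)/(S/PP)  lex  "plan"
[1,2] S/PP  lex  "from"
[0,2] S/N  >  k=1
[2,3] S/(N\NP)  lex  "song"
[3,4] N\NP  lex  "dog"
[2,4] S  >  k=3
[4,5] NP/N  lex  "sent"
[5,6] (N\S)\(NP/N)  lex  "no"
[4,6] N\S  <  k=5
[2,6] N  <  k=4
[0,6] S  >  k=2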